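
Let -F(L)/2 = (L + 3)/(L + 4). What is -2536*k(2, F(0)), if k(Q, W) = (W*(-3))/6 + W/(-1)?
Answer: -5706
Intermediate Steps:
F(L) = -2*(3 + L)/(4 + L) (F(L) = -2*(L + 3)/(L + 4) = -2*(3 + L)/(4 + L))
k(Q, W) = -3*W/2 (k(Q, W) = -3*W*(⅙) + W*(-1) = -W/2 - W = -3*W/2)
-2536*k(2, F(0)) = -(-3804)*2*(-3 - 1*0)/(4 + 0) = -(-3804)*2*(-3 + 0)/4 = -(-3804)*2*(¼)*(-3) = -(-3804)*(-3)/2 = -2536*9/4 = -5706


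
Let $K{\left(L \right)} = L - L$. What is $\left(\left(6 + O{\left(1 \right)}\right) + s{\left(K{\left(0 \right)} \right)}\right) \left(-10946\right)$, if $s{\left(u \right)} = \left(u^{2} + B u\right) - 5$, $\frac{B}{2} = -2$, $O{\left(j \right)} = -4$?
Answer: $32838$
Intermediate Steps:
$K{\left(L \right)} = 0$
$B = -4$ ($B = 2 \left(-2\right) = -4$)
$s{\left(u \right)} = -5 + u^{2} - 4 u$ ($s{\left(u \right)} = \left(u^{2} - 4 u\right) - 5 = -5 + u^{2} - 4 u$)
$\left(\left(6 + O{\left(1 \right)}\right) + s{\left(K{\left(0 \right)} \right)}\right) \left(-10946\right) = \left(\left(6 - 4\right) - \left(5 - 0^{2}\right)\right) \left(-10946\right) = \left(2 + \left(-5 + 0 + 0\right)\right) \left(-10946\right) = \left(2 - 5\right) \left(-10946\right) = \left(-3\right) \left(-10946\right) = 32838$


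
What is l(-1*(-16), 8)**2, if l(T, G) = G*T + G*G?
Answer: 36864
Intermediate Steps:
l(T, G) = G**2 + G*T (l(T, G) = G*T + G**2 = G**2 + G*T)
l(-1*(-16), 8)**2 = (8*(8 - 1*(-16)))**2 = (8*(8 + 16))**2 = (8*24)**2 = 192**2 = 36864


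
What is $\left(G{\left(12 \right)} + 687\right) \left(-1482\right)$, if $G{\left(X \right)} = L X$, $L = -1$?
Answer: $-1000350$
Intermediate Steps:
$G{\left(X \right)} = - X$
$\left(G{\left(12 \right)} + 687\right) \left(-1482\right) = \left(\left(-1\right) 12 + 687\right) \left(-1482\right) = \left(-12 + 687\right) \left(-1482\right) = 675 \left(-1482\right) = -1000350$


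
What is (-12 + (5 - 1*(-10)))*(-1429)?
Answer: -4287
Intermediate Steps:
(-12 + (5 - 1*(-10)))*(-1429) = (-12 + (5 + 10))*(-1429) = (-12 + 15)*(-1429) = 3*(-1429) = -4287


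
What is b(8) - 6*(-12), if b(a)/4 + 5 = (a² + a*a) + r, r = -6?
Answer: 540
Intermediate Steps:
b(a) = -44 + 8*a² (b(a) = -20 + 4*((a² + a*a) - 6) = -20 + 4*((a² + a²) - 6) = -20 + 4*(2*a² - 6) = -20 + 4*(-6 + 2*a²) = -20 + (-24 + 8*a²) = -44 + 8*a²)
b(8) - 6*(-12) = (-44 + 8*8²) - 6*(-12) = (-44 + 8*64) + 72 = (-44 + 512) + 72 = 468 + 72 = 540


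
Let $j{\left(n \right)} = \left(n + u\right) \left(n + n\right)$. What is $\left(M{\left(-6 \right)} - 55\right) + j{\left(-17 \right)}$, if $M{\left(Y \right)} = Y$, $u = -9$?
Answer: $823$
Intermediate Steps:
$j{\left(n \right)} = 2 n \left(-9 + n\right)$ ($j{\left(n \right)} = \left(n - 9\right) \left(n + n\right) = \left(-9 + n\right) 2 n = 2 n \left(-9 + n\right)$)
$\left(M{\left(-6 \right)} - 55\right) + j{\left(-17 \right)} = \left(-6 - 55\right) + 2 \left(-17\right) \left(-9 - 17\right) = \left(-6 - 55\right) + 2 \left(-17\right) \left(-26\right) = -61 + 884 = 823$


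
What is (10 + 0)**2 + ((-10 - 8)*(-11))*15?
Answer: 3070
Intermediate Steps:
(10 + 0)**2 + ((-10 - 8)*(-11))*15 = 10**2 - 18*(-11)*15 = 100 + 198*15 = 100 + 2970 = 3070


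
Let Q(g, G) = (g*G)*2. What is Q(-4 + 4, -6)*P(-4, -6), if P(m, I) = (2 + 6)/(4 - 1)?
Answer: 0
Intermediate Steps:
P(m, I) = 8/3
Q(g, G) = 2*G*g (Q(g, G) = (G*g)*2 = 2*G*g)
Q(-4 + 4, -6)*P(-4, -6) = (2*(-6)*(-4 + 4))*(8/3) = (2*(-6)*0)*(8/3) = 0*(8/3) = 0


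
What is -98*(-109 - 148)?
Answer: 25186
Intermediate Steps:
-98*(-109 - 148) = -98*(-257) = 25186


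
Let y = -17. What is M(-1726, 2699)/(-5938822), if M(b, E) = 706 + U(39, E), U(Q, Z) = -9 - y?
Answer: -357/2969411 ≈ -0.00012023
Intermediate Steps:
U(Q, Z) = 8 (U(Q, Z) = -9 - 1*(-17) = -9 + 17 = 8)
M(b, E) = 714 (M(b, E) = 706 + 8 = 714)
M(-1726, 2699)/(-5938822) = 714/(-5938822) = 714*(-1/5938822) = -357/2969411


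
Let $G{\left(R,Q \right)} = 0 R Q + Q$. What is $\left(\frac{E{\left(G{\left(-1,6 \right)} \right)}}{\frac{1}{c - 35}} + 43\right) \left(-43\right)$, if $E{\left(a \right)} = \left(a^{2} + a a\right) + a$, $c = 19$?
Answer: $51815$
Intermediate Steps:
$G{\left(R,Q \right)} = Q$ ($G{\left(R,Q \right)} = 0 Q + Q = 0 + Q = Q$)
$E{\left(a \right)} = a + 2 a^{2}$ ($E{\left(a \right)} = \left(a^{2} + a^{2}\right) + a = 2 a^{2} + a = a + 2 a^{2}$)
$\left(\frac{E{\left(G{\left(-1,6 \right)} \right)}}{\frac{1}{c - 35}} + 43\right) \left(-43\right) = \left(\frac{6 \left(1 + 2 \cdot 6\right)}{\frac{1}{19 - 35}} + 43\right) \left(-43\right) = \left(\frac{6 \left(1 + 12\right)}{\frac{1}{-16}} + 43\right) \left(-43\right) = \left(\frac{6 \cdot 13}{- \frac{1}{16}} + 43\right) \left(-43\right) = \left(78 \left(-16\right) + 43\right) \left(-43\right) = \left(-1248 + 43\right) \left(-43\right) = \left(-1205\right) \left(-43\right) = 51815$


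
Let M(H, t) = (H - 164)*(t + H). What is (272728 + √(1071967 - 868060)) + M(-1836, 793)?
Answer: 2358728 + √203907 ≈ 2.3592e+6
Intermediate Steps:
M(H, t) = (-164 + H)*(H + t)
(272728 + √(1071967 - 868060)) + M(-1836, 793) = (272728 + √(1071967 - 868060)) + ((-1836)² - 164*(-1836) - 164*793 - 1836*793) = (272728 + √203907) + (3370896 + 301104 - 130052 - 1455948) = (272728 + √203907) + 2086000 = 2358728 + √203907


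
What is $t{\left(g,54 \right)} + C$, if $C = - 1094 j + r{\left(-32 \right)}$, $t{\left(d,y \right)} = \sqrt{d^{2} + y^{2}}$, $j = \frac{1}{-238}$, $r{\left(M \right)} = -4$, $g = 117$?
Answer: $\frac{71}{119} + 9 \sqrt{205} \approx 129.46$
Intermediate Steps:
$j = - \frac{1}{238} \approx -0.0042017$
$C = \frac{71}{119}$ ($C = \left(-1094\right) \left(- \frac{1}{238}\right) - 4 = \frac{547}{119} - 4 = \frac{71}{119} \approx 0.59664$)
$t{\left(g,54 \right)} + C = \sqrt{117^{2} + 54^{2}} + \frac{71}{119} = \sqrt{13689 + 2916} + \frac{71}{119} = \sqrt{16605} + \frac{71}{119} = 9 \sqrt{205} + \frac{71}{119} = \frac{71}{119} + 9 \sqrt{205}$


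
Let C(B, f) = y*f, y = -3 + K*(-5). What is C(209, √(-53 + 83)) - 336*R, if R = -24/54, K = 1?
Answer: 448/3 - 8*√30 ≈ 105.52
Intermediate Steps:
y = -8 (y = -3 + 1*(-5) = -3 - 5 = -8)
R = -4/9 (R = -24*1/54 = -4/9 ≈ -0.44444)
C(B, f) = -8*f
C(209, √(-53 + 83)) - 336*R = -8*√(-53 + 83) - 336*(-4)/9 = -8*√30 - 1*(-448/3) = -8*√30 + 448/3 = 448/3 - 8*√30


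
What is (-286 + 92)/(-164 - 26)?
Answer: 97/95 ≈ 1.0211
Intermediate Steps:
(-286 + 92)/(-164 - 26) = -194/(-190) = -194*(-1/190) = 97/95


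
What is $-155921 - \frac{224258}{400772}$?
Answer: $- \frac{31244497635}{200386} \approx -1.5592 \cdot 10^{5}$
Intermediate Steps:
$-155921 - \frac{224258}{400772} = -155921 - 224258 \cdot \frac{1}{400772} = -155921 - \frac{112129}{200386} = - \frac{31244497635}{200386}$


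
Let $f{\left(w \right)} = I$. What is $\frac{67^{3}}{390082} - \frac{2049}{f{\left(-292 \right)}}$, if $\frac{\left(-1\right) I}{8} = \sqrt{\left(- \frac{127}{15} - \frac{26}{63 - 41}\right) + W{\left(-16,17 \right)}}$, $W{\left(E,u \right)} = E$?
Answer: $\frac{300763}{390082} - \frac{2049 i \sqrt{330}}{736} \approx 0.77102 - 50.573 i$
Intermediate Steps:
$I = - \frac{368 i \sqrt{330}}{165}$ ($I = - 8 \sqrt{\left(- \frac{127}{15} - \frac{26}{63 - 41}\right) - 16} = - 8 \sqrt{\left(\left(-127\right) \frac{1}{15} - \frac{26}{63 - 41}\right) - 16} = - 8 \sqrt{\left(- \frac{127}{15} - \frac{26}{22}\right) - 16} = - 8 \sqrt{\left(- \frac{127}{15} - \frac{13}{11}\right) - 16} = - 8 \sqrt{- \frac{1592}{165} - 16} = - 8 \sqrt{- \frac{4232}{165}} = - 8 \frac{46 i \sqrt{330}}{165} = - \frac{368 i \sqrt{330}}{165} \approx - 40.515 i$)
$f{\left(w \right)} = - \frac{368 i \sqrt{330}}{165}$
$\frac{67^{3}}{390082} - \frac{2049}{f{\left(-292 \right)}} = \frac{67^{3}}{390082} - \frac{2049}{\left(- \frac{368}{165}\right) i \sqrt{330}} = 300763 \cdot \frac{1}{390082} - 2049 \frac{i \sqrt{330}}{736} = \frac{300763}{390082} - \frac{2049 i \sqrt{330}}{736}$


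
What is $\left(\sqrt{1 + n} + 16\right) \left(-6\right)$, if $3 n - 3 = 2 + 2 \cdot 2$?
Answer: $-108$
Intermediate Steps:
$n = 3$ ($n = 1 + \frac{2 + 2 \cdot 2}{3} = 1 + \frac{2 + 4}{3} = 1 + \frac{1}{3} \cdot 6 = 1 + 2 = 3$)
$\left(\sqrt{1 + n} + 16\right) \left(-6\right) = \left(\sqrt{1 + 3} + 16\right) \left(-6\right) = \left(\sqrt{4} + 16\right) \left(-6\right) = \left(2 + 16\right) \left(-6\right) = 18 \left(-6\right) = -108$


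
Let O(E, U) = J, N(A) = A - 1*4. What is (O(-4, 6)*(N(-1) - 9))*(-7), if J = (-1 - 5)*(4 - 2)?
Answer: -1176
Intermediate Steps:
N(A) = -4 + A (N(A) = A - 4 = -4 + A)
J = -12 (J = -6*2 = -12)
O(E, U) = -12
(O(-4, 6)*(N(-1) - 9))*(-7) = -12*((-4 - 1) - 9)*(-7) = -12*(-5 - 9)*(-7) = -12*(-14)*(-7) = 168*(-7) = -1176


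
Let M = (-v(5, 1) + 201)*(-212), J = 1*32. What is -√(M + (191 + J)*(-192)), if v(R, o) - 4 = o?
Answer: -4*I*√5273 ≈ -290.46*I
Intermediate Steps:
J = 32
v(R, o) = 4 + o
M = -41552 (M = (-(4 + 1) + 201)*(-212) = (-1*5 + 201)*(-212) = (-5 + 201)*(-212) = 196*(-212) = -41552)
-√(M + (191 + J)*(-192)) = -√(-41552 + (191 + 32)*(-192)) = -√(-41552 + 223*(-192)) = -√(-41552 - 42816) = -√(-84368) = -4*I*√5273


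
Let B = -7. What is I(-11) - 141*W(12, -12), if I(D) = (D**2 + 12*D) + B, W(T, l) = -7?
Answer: 969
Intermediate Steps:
I(D) = -7 + D**2 + 12*D (I(D) = (D**2 + 12*D) - 7 = -7 + D**2 + 12*D)
I(-11) - 141*W(12, -12) = (-7 + (-11)**2 + 12*(-11)) - 141*(-7) = (-7 + 121 - 132) + 987 = -18 + 987 = 969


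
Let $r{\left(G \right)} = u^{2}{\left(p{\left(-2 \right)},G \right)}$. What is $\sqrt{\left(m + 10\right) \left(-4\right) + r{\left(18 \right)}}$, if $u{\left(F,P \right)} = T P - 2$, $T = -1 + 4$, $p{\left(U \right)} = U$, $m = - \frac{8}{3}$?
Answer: $\frac{2 \sqrt{6018}}{3} \approx 51.717$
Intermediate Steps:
$m = - \frac{8}{3}$ ($m = \left(-8\right) \frac{1}{3} = - \frac{8}{3} \approx -2.6667$)
$T = 3$
$u{\left(F,P \right)} = -2 + 3 P$ ($u{\left(F,P \right)} = 3 P - 2 = -2 + 3 P$)
$r{\left(G \right)} = \left(-2 + 3 G\right)^{2}$
$\sqrt{\left(m + 10\right) \left(-4\right) + r{\left(18 \right)}} = \sqrt{\left(- \frac{8}{3} + 10\right) \left(-4\right) + \left(-2 + 3 \cdot 18\right)^{2}} = \sqrt{\frac{22}{3} \left(-4\right) + \left(-2 + 54\right)^{2}} = \sqrt{- \frac{88}{3} + 52^{2}} = \sqrt{- \frac{88}{3} + 2704} = \sqrt{\frac{8024}{3}} = \frac{2 \sqrt{6018}}{3}$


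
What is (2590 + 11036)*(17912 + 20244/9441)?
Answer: 256058938104/1049 ≈ 2.4410e+8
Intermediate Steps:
(2590 + 11036)*(17912 + 20244/9441) = 13626*(17912 + 20244*(1/9441)) = 13626*(17912 + 6748/3147) = 13626*(56375812/3147) = 256058938104/1049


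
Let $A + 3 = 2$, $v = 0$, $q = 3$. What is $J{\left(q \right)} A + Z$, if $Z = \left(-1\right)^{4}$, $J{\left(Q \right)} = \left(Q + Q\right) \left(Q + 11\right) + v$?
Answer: $-83$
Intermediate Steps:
$A = -1$ ($A = -3 + 2 = -1$)
$J{\left(Q \right)} = 2 Q \left(11 + Q\right)$ ($J{\left(Q \right)} = \left(Q + Q\right) \left(Q + 11\right) + 0 = 2 Q \left(11 + Q\right) + 0 = 2 Q \left(11 + Q\right)$)
$Z = 1$
$J{\left(q \right)} A + Z = 2 \cdot 3 \left(11 + 3\right) \left(-1\right) + 1 = 2 \cdot 3 \cdot 14 \left(-1\right) + 1 = 84 \left(-1\right) + 1 = -84 + 1 = -83$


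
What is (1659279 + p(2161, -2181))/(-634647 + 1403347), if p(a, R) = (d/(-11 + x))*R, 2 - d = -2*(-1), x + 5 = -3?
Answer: 1659279/768700 ≈ 2.1586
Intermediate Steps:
x = -8 (x = -5 - 3 = -8)
d = 0 (d = 2 - (-2)*(-1) = 2 - 1*2 = 2 - 2 = 0)
p(a, R) = 0 (p(a, R) = (0/(-11 - 8))*R = (0/(-19))*R = (0*(-1/19))*R = 0*R = 0)
(1659279 + p(2161, -2181))/(-634647 + 1403347) = (1659279 + 0)/(-634647 + 1403347) = 1659279/768700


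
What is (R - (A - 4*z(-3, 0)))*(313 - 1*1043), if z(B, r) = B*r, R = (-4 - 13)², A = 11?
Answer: -202940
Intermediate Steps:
R = 289 (R = (-17)² = 289)
(R - (A - 4*z(-3, 0)))*(313 - 1*1043) = (289 - (11 - (-12)*0))*(313 - 1*1043) = (289 - (11 - 4*0))*(313 - 1043) = (289 - (11 + 0))*(-730) = (289 - 1*11)*(-730) = (289 - 11)*(-730) = 278*(-730) = -202940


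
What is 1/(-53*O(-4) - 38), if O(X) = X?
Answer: 1/174 ≈ 0.0057471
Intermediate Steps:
1/(-53*O(-4) - 38) = 1/(-53*(-4) - 38) = 1/(212 - 38) = 1/174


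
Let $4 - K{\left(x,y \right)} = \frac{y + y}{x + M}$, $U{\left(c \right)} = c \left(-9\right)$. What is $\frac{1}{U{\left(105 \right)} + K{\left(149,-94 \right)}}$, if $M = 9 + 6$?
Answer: $- \frac{41}{38534} \approx -0.001064$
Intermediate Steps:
$U{\left(c \right)} = - 9 c$
$M = 15$
$K{\left(x,y \right)} = 4 - \frac{2 y}{15 + x}$ ($K{\left(x,y \right)} = 4 - \frac{y + y}{x + 15} = 4 - \frac{2 y}{15 + x}$)
$\frac{1}{U{\left(105 \right)} + K{\left(149,-94 \right)}} = \frac{1}{\left(-9\right) 105 + \frac{2 \left(30 - -94 + 2 \cdot 149\right)}{15 + 149}} = \frac{1}{-945 + \frac{2 \left(30 + 94 + 298\right)}{164}} = \frac{1}{-945 + 2 \cdot \frac{1}{164} \cdot 422} = \frac{1}{-945 + \frac{211}{41}} = \frac{1}{- \frac{38534}{41}} = - \frac{41}{38534}$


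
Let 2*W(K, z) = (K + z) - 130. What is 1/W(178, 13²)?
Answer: 2/217 ≈ 0.0092166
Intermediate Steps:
W(K, z) = -65 + K/2 + z/2 (W(K, z) = ((K + z) - 130)/2 = (-130 + K + z)/2 = -65 + K/2 + z/2)
1/W(178, 13²) = 1/(-65 + (½)*178 + (½)*13²) = 1/(-65 + 89 + (½)*169) = 1/(-65 + 89 + 169/2) = 1/(217/2) = 2/217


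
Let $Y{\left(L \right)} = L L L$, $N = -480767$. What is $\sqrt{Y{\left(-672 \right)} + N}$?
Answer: $i \sqrt{303945215} \approx 17434.0 i$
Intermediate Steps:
$Y{\left(L \right)} = L^{3}$ ($Y{\left(L \right)} = L L^{2} = L^{3}$)
$\sqrt{Y{\left(-672 \right)} + N} = \sqrt{\left(-672\right)^{3} - 480767} = \sqrt{-303464448 - 480767} = \sqrt{-303945215} = i \sqrt{303945215}$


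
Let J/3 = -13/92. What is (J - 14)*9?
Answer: -11943/92 ≈ -129.82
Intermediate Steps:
J = -39/92 (J = 3*(-13/92) = -39/92 ≈ -0.42391)
(J - 14)*9 = (-39/92 - 14)*9 = -1327/92*9 = -11943/92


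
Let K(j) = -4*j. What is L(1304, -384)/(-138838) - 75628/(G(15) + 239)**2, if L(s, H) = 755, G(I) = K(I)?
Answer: -10524231219/4448508358 ≈ -2.3658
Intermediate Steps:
G(I) = -4*I
L(1304, -384)/(-138838) - 75628/(G(15) + 239)**2 = 755/(-138838) - 75628/(-4*15 + 239)**2 = 755*(-1/138838) - 75628/(-60 + 239)**2 = -755/138838 - 75628/(179**2) = -755/138838 - 75628/32041 = -10524231219/4448508358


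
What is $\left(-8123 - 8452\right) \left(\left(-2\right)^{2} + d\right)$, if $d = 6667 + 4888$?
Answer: $-191590425$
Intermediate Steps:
$d = 11555$
$\left(-8123 - 8452\right) \left(\left(-2\right)^{2} + d\right) = \left(-8123 - 8452\right) \left(\left(-2\right)^{2} + 11555\right) = - 16575 \left(4 + 11555\right) = \left(-16575\right) 11559 = -191590425$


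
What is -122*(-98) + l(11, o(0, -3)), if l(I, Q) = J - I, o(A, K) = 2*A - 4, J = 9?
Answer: 11954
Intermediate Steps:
o(A, K) = -4 + 2*A
l(I, Q) = 9 - I
-122*(-98) + l(11, o(0, -3)) = -122*(-98) + (9 - 1*11) = 11956 + (9 - 11) = 11956 - 2 = 11954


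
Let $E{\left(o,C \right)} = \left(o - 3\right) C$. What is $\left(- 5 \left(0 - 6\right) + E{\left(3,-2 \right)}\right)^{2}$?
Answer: $900$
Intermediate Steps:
$E{\left(o,C \right)} = C \left(-3 + o\right)$ ($E{\left(o,C \right)} = \left(-3 + o\right) C = C \left(-3 + o\right)$)
$\left(- 5 \left(0 - 6\right) + E{\left(3,-2 \right)}\right)^{2} = \left(- 5 \left(0 - 6\right) - 2 \left(-3 + 3\right)\right)^{2} = \left(- 5 \left(0 - 6\right) - 0\right)^{2} = \left(\left(-5\right) \left(-6\right) + 0\right)^{2} = \left(30 + 0\right)^{2} = 30^{2} = 900$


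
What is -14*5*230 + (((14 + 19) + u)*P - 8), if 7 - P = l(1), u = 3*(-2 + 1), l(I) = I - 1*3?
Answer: -15838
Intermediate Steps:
l(I) = -3 + I (l(I) = I - 3 = -3 + I)
u = -3 (u = 3*(-1) = -3)
P = 9 (P = 7 - (-3 + 1) = 7 - 1*(-2) = 7 + 2 = 9)
-14*5*230 + (((14 + 19) + u)*P - 8) = -14*5*230 + (((14 + 19) - 3)*9 - 8) = -70*230 + ((33 - 3)*9 - 8) = -16100 + (30*9 - 8) = -16100 + (270 - 8) = -16100 + 262 = -15838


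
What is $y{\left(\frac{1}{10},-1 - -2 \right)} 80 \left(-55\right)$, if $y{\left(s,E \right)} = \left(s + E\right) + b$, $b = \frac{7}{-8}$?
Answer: $-990$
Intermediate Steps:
$b = - \frac{7}{8}$ ($b = 7 \left(- \frac{1}{8}\right) = - \frac{7}{8} \approx -0.875$)
$y{\left(s,E \right)} = - \frac{7}{8} + E + s$ ($y{\left(s,E \right)} = \left(s + E\right) - \frac{7}{8} = \left(E + s\right) - \frac{7}{8} = - \frac{7}{8} + E + s$)
$y{\left(\frac{1}{10},-1 - -2 \right)} 80 \left(-55\right) = \left(- \frac{7}{8} - -1 + \frac{1}{10}\right) 80 \left(-55\right) = \left(- \frac{7}{8} + \left(-1 + 2\right) + \frac{1}{10}\right) 80 \left(-55\right) = \left(- \frac{7}{8} + 1 + \frac{1}{10}\right) 80 \left(-55\right) = \frac{9}{40} \cdot 80 \left(-55\right) = 18 \left(-55\right) = -990$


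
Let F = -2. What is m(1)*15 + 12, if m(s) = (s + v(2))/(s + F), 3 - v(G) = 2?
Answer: -18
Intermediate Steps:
v(G) = 1 (v(G) = 3 - 1*2 = 3 - 2 = 1)
m(s) = (1 + s)/(-2 + s) (m(s) = (s + 1)/(s - 2) = (1 + s)/(-2 + s))
m(1)*15 + 12 = ((1 + 1)/(-2 + 1))*15 + 12 = (2/(-1))*15 + 12 = -1*2*15 + 12 = -2*15 + 12 = -30 + 12 = -18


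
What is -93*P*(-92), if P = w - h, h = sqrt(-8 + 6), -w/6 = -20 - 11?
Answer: 1591416 - 8556*I*sqrt(2) ≈ 1.5914e+6 - 12100.0*I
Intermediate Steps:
w = 186 (w = -6*(-20 - 11) = -6*(-31) = 186)
h = I*sqrt(2) (h = sqrt(-2) = I*sqrt(2) ≈ 1.4142*I)
P = 186 - I*sqrt(2) ≈ 186.0 - 1.4142*I
-93*P*(-92) = -93*(186 - I*sqrt(2))*(-92) = (-17298 + 93*I*sqrt(2))*(-92) = 1591416 - 8556*I*sqrt(2)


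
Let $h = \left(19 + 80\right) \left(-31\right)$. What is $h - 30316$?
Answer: $-33385$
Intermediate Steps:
$h = -3069$ ($h = 99 \left(-31\right) = -3069$)
$h - 30316 = -3069 - 30316 = -33385$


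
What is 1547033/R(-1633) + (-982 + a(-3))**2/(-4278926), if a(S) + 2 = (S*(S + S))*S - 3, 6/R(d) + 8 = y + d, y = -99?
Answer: -1919695521785501/4278926 ≈ -4.4864e+8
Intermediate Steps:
R(d) = 6/(-107 + d) (R(d) = 6/(-8 + (-99 + d)) = 6/(-107 + d))
a(S) = -5 + 2*S**3 (a(S) = -2 + ((S*(S + S))*S - 3) = -2 + ((S*(2*S))*S - 3) = -2 + ((2*S**2)*S - 3) = -2 + (2*S**3 - 3) = -2 + (-3 + 2*S**3) = -5 + 2*S**3)
1547033/R(-1633) + (-982 + a(-3))**2/(-4278926) = 1547033/((6/(-107 - 1633))) + (-982 + (-5 + 2*(-3)**3))**2/(-4278926) = 1547033/((6/(-1740))) + (-982 + (-5 + 2*(-27)))**2*(-1/4278926) = 1547033/((6*(-1/1740))) + (-982 + (-5 - 54))**2*(-1/4278926) = 1547033/(-1/290) + (-982 - 59)**2*(-1/4278926) = 1547033*(-290) + (-1041)**2*(-1/4278926) = -448639570 + 1083681*(-1/4278926) = -448639570 - 1083681/4278926 = -1919695521785501/4278926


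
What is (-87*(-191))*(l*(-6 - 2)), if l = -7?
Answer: 930552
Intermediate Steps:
(-87*(-191))*(l*(-6 - 2)) = (-87*(-191))*(-7*(-6 - 2)) = 16617*(-7*(-8)) = 16617*56 = 930552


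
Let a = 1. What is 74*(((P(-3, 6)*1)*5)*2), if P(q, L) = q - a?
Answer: -2960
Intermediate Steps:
P(q, L) = -1 + q (P(q, L) = q - 1*1 = q - 1 = -1 + q)
74*(((P(-3, 6)*1)*5)*2) = 74*((((-1 - 3)*1)*5)*2) = 74*((-4*1*5)*2) = 74*(-4*5*2) = 74*(-20*2) = 74*(-40) = -2960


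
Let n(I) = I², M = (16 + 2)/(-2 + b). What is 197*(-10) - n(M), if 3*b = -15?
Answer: -96854/49 ≈ -1976.6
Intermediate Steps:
b = -5 (b = (⅓)*(-15) = -5)
M = -18/7 (M = (16 + 2)/(-2 - 5) = 18/(-7) = 18*(-⅐) = -18/7 ≈ -2.5714)
197*(-10) - n(M) = 197*(-10) - (-18/7)² = -1970 - 1*324/49 = -1970 - 324/49 = -96854/49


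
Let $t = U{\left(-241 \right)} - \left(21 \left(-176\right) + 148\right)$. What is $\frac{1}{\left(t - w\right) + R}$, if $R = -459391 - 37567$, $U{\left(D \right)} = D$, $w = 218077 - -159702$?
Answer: $- \frac{1}{871430} \approx -1.1475 \cdot 10^{-6}$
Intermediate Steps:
$w = 377779$ ($w = 218077 + 159702 = 377779$)
$t = 3307$ ($t = -241 - \left(21 \left(-176\right) + 148\right) = -241 - \left(-3696 + 148\right) = -241 - -3548 = -241 + 3548 = 3307$)
$R = -496958$ ($R = -459391 - 37567 = -496958$)
$\frac{1}{\left(t - w\right) + R} = \frac{1}{\left(3307 - 377779\right) - 496958} = \frac{1}{-374472 - 496958} = \frac{1}{-871430} = - \frac{1}{871430}$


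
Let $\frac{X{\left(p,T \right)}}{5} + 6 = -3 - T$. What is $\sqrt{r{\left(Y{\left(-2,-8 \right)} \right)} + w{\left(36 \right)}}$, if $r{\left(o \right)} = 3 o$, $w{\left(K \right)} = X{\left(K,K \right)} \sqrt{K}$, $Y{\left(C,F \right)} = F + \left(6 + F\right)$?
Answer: $2 i \sqrt{345} \approx 37.148 i$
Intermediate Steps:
$X{\left(p,T \right)} = -45 - 5 T$ ($X{\left(p,T \right)} = -30 + 5 \left(-3 - T\right) = -30 - \left(15 + 5 T\right) = -45 - 5 T$)
$Y{\left(C,F \right)} = 6 + 2 F$
$w{\left(K \right)} = \sqrt{K} \left(-45 - 5 K\right)$ ($w{\left(K \right)} = \left(-45 - 5 K\right) \sqrt{K} = \sqrt{K} \left(-45 - 5 K\right)$)
$\sqrt{r{\left(Y{\left(-2,-8 \right)} \right)} + w{\left(36 \right)}} = \sqrt{3 \left(6 + 2 \left(-8\right)\right) + 5 \sqrt{36} \left(-9 - 36\right)} = \sqrt{3 \left(6 - 16\right) + 5 \cdot 6 \left(-9 - 36\right)} = \sqrt{3 \left(-10\right) + 5 \cdot 6 \left(-45\right)} = \sqrt{-30 - 1350} = \sqrt{-1380} = 2 i \sqrt{345}$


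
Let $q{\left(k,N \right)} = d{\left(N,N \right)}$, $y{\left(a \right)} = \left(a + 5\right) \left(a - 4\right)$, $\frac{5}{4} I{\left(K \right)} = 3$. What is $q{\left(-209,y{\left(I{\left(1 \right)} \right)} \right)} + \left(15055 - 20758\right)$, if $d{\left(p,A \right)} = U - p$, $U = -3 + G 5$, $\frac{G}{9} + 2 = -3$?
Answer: $- \frac{147979}{25} \approx -5919.2$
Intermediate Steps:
$G = -45$ ($G = -18 + 9 \left(-3\right) = -18 - 27 = -45$)
$U = -228$ ($U = -3 - 225 = -228$)
$d{\left(p,A \right)} = -228 - p$
$I{\left(K \right)} = \frac{12}{5}$ ($I{\left(K \right)} = \frac{4}{5} \cdot 3 = \frac{12}{5}$)
$y{\left(a \right)} = \left(-4 + a\right) \left(5 + a\right)$ ($y{\left(a \right)} = \left(5 + a\right) \left(-4 + a\right) = \left(-4 + a\right) \left(5 + a\right)$)
$q{\left(k,N \right)} = -228 - N$
$q{\left(-209,y{\left(I{\left(1 \right)} \right)} \right)} + \left(15055 - 20758\right) = \left(-228 - \left(-20 + \frac{12}{5} + \left(\frac{12}{5}\right)^{2}\right)\right) + \left(15055 - 20758\right) = \left(-228 - \left(-20 + \frac{12}{5} + \frac{144}{25}\right)\right) - 5703 = \left(-228 - - \frac{296}{25}\right) - 5703 = \left(-228 + \frac{296}{25}\right) - 5703 = - \frac{5404}{25} - 5703 = - \frac{147979}{25}$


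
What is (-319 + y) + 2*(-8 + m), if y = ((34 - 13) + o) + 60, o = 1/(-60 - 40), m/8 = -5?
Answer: -33401/100 ≈ -334.01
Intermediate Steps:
m = -40 (m = 8*(-5) = -40)
o = -1/100 (o = 1/(-100) = -1/100 ≈ -0.010000)
y = 8099/100 (y = ((34 - 13) - 1/100) + 60 = (21 - 1/100) + 60 = 2099/100 + 60 = 8099/100 ≈ 80.990)
(-319 + y) + 2*(-8 + m) = (-319 + 8099/100) + 2*(-8 - 40) = -23801/100 + 2*(-48) = -23801/100 - 96 = -33401/100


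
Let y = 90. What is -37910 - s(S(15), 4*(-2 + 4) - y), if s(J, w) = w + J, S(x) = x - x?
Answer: -37828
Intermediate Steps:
S(x) = 0
s(J, w) = J + w
-37910 - s(S(15), 4*(-2 + 4) - y) = -37910 - (0 + (4*(-2 + 4) - 1*90)) = -37910 - (0 + (4*2 - 90)) = -37910 - (0 + (8 - 90)) = -37910 - (0 - 82) = -37910 - 1*(-82) = -37910 + 82 = -37828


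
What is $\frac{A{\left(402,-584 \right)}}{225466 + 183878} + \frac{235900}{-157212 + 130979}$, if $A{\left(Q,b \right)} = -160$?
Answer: $- \frac{3017763965}{335572536} \approx -8.9929$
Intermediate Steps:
$\frac{A{\left(402,-584 \right)}}{225466 + 183878} + \frac{235900}{-157212 + 130979} = - \frac{160}{225466 + 183878} + \frac{235900}{-157212 + 130979} = - \frac{160}{409344} + \frac{235900}{-26233} = \left(-160\right) \frac{1}{409344} + 235900 \left(- \frac{1}{26233}\right) = - \frac{5}{12792} - \frac{235900}{26233} = - \frac{3017763965}{335572536}$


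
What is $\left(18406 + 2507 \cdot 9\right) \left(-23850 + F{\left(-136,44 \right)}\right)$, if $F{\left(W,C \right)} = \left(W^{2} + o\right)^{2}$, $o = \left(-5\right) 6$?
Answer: $13969171497514$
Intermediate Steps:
$o = -30$
$F{\left(W,C \right)} = \left(-30 + W^{2}\right)^{2}$ ($F{\left(W,C \right)} = \left(W^{2} - 30\right)^{2} = \left(-30 + W^{2}\right)^{2}$)
$\left(18406 + 2507 \cdot 9\right) \left(-23850 + F{\left(-136,44 \right)}\right) = \left(18406 + 2507 \cdot 9\right) \left(-23850 + \left(-30 + \left(-136\right)^{2}\right)^{2}\right) = \left(18406 + 22563\right) \left(-23850 + \left(-30 + 18496\right)^{2}\right) = 40969 \left(-23850 + 18466^{2}\right) = 40969 \left(-23850 + 340993156\right) = 40969 \cdot 340969306 = 13969171497514$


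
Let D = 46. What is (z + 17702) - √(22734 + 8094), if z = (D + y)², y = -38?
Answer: 17766 - 2*√7707 ≈ 17590.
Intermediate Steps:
z = 64 (z = (46 - 38)² = 8² = 64)
(z + 17702) - √(22734 + 8094) = (64 + 17702) - √(22734 + 8094) = 17766 - √30828 = 17766 - 2*√7707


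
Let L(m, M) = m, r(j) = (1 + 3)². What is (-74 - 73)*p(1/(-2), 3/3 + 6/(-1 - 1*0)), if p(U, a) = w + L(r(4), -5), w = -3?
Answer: -1911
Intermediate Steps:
r(j) = 16 (r(j) = 4² = 16)
p(U, a) = 13 (p(U, a) = -3 + 16 = 13)
(-74 - 73)*p(1/(-2), 3/3 + 6/(-1 - 1*0)) = (-74 - 73)*13 = -147*13 = -1911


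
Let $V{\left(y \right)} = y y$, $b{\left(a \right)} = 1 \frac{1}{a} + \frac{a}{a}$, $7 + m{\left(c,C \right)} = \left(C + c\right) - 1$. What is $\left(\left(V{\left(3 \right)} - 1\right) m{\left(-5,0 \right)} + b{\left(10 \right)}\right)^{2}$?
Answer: $\frac{1058841}{100} \approx 10588.0$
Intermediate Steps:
$m{\left(c,C \right)} = -8 + C + c$ ($m{\left(c,C \right)} = -7 - \left(1 - C - c\right) = -7 + \left(-1 + C + c\right) = -8 + C + c$)
$b{\left(a \right)} = 1 + \frac{1}{a}$ ($b{\left(a \right)} = \frac{1}{a} + 1 = 1 + \frac{1}{a}$)
$V{\left(y \right)} = y^{2}$
$\left(\left(V{\left(3 \right)} - 1\right) m{\left(-5,0 \right)} + b{\left(10 \right)}\right)^{2} = \left(\left(3^{2} - 1\right) \left(-8 + 0 - 5\right) + \frac{1 + 10}{10}\right)^{2} = \left(\left(9 - 1\right) \left(-13\right) + \frac{1}{10} \cdot 11\right)^{2} = \left(8 \left(-13\right) + \frac{11}{10}\right)^{2} = \left(-104 + \frac{11}{10}\right)^{2} = \left(- \frac{1029}{10}\right)^{2} = \frac{1058841}{100}$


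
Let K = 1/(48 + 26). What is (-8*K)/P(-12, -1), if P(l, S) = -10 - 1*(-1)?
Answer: 4/333 ≈ 0.012012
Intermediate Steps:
P(l, S) = -9 (P(l, S) = -10 + 1 = -9)
K = 1/74 ≈ 0.013514
(-8*K)/P(-12, -1) = -8*1/74/(-9) = -4/37*(-⅑) = 4/333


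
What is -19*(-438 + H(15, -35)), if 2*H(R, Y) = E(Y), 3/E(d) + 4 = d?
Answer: 216391/26 ≈ 8322.7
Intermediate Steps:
E(d) = 3/(-4 + d)
H(R, Y) = 3/(2*(-4 + Y)) (H(R, Y) = (3/(-4 + Y))/2 = 3/(2*(-4 + Y)))
-19*(-438 + H(15, -35)) = -19*(-438 + 3/(2*(-4 - 35))) = -19*(-438 + (3/2)/(-39)) = -19*(-438 + (3/2)*(-1/39)) = -19*(-438 - 1/26) = -19*(-11389/26) = 216391/26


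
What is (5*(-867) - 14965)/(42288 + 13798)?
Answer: -9650/28043 ≈ -0.34411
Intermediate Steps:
(5*(-867) - 14965)/(42288 + 13798) = (-4335 - 14965)/56086 = -19300*1/56086 = -9650/28043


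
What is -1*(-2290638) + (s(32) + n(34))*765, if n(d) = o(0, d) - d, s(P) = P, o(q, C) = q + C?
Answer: 2315118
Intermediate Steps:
o(q, C) = C + q
n(d) = 0 (n(d) = (d + 0) - d = d - d = 0)
-1*(-2290638) + (s(32) + n(34))*765 = -1*(-2290638) + (32 + 0)*765 = 2290638 + 32*765 = 2290638 + 24480 = 2315118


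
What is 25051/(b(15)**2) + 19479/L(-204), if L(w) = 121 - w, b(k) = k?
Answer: 500974/2925 ≈ 171.27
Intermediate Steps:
25051/(b(15)**2) + 19479/L(-204) = 25051/(15**2) + 19479/(121 - 1*(-204)) = 25051/225 + 19479/(121 + 204) = 25051*(1/225) + 19479/325 = 25051/225 + 19479*(1/325) = 25051/225 + 19479/325 = 500974/2925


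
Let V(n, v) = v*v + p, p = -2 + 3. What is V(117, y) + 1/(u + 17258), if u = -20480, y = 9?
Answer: 264203/3222 ≈ 82.000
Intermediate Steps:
p = 1
V(n, v) = 1 + v**2 (V(n, v) = v*v + 1 = v**2 + 1 = 1 + v**2)
V(117, y) + 1/(u + 17258) = (1 + 9**2) + 1/(-20480 + 17258) = (1 + 81) + 1/(-3222) = 82 - 1/3222 = 264203/3222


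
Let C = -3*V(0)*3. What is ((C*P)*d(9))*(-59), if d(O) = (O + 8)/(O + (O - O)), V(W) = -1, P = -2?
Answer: 2006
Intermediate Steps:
C = 9 (C = -3*(-1)*3 = 3*3 = 9)
d(O) = (8 + O)/O (d(O) = (8 + O)/(O + 0) = (8 + O)/O)
((C*P)*d(9))*(-59) = ((9*(-2))*((8 + 9)/9))*(-59) = -2*17*(-59) = -18*17/9*(-59) = -34*(-59) = 2006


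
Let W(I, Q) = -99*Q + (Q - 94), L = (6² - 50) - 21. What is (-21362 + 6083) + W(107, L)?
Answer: -11943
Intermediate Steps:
L = -35 (L = (36 - 50) - 21 = -14 - 21 = -35)
W(I, Q) = -94 - 98*Q (W(I, Q) = -99*Q + (-94 + Q) = -94 - 98*Q)
(-21362 + 6083) + W(107, L) = (-21362 + 6083) + (-94 - 98*(-35)) = -15279 + (-94 + 3430) = -15279 + 3336 = -11943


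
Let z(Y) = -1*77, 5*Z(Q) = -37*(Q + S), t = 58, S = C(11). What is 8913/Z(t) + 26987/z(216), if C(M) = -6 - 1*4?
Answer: -17120139/45584 ≈ -375.57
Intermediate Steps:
C(M) = -10 (C(M) = -6 - 4 = -10)
S = -10
Z(Q) = 74 - 37*Q/5 (Z(Q) = (-37*(Q - 10))/5 = (-37*(-10 + Q))/5 = (370 - 37*Q)/5 = 74 - 37*Q/5)
z(Y) = -77
8913/Z(t) + 26987/z(216) = 8913/(74 - 37/5*58) + 26987/(-77) = 8913/(74 - 2146/5) + 26987*(-1/77) = 8913/(-1776/5) - 26987/77 = 8913*(-5/1776) - 26987/77 = -14855/592 - 26987/77 = -17120139/45584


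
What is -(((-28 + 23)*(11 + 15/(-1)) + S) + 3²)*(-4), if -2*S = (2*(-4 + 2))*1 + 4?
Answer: 116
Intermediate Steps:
S = 0 (S = -((2*(-4 + 2))*1 + 4)/2 = -((2*(-2))*1 + 4)/2 = -(-4*1 + 4)/2 = -(-4 + 4)/2 = -½*0 = 0)
-(((-28 + 23)*(11 + 15/(-1)) + S) + 3²)*(-4) = -(((-28 + 23)*(11 + 15/(-1)) + 0) + 3²)*(-4) = -((-5*(11 + 15*(-1)) + 0) + 9)*(-4) = -((-5*(11 - 15) + 0) + 9)*(-4) = -((-5*(-4) + 0) + 9)*(-4) = -((20 + 0) + 9)*(-4) = -(20 + 9)*(-4) = -29*(-4) = -1*(-116) = 116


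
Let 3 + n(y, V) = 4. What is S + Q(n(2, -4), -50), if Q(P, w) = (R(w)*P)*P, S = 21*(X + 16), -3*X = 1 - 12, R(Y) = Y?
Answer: 363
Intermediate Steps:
n(y, V) = 1 (n(y, V) = -3 + 4 = 1)
X = 11/3 (X = -(1 - 12)/3 = -⅓*(-11) = 11/3 ≈ 3.6667)
S = 413 (S = 21*(11/3 + 16) = 21*(59/3) = 413)
Q(P, w) = w*P² (Q(P, w) = (w*P)*P = (P*w)*P = w*P²)
S + Q(n(2, -4), -50) = 413 - 50*1² = 413 - 50*1 = 413 - 50 = 363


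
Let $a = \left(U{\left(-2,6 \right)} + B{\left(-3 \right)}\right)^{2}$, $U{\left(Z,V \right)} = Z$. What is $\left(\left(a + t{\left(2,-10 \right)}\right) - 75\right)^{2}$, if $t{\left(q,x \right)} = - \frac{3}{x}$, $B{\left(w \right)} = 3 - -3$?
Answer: $\frac{344569}{100} \approx 3445.7$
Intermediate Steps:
$B{\left(w \right)} = 6$ ($B{\left(w \right)} = 3 + 3 = 6$)
$a = 16$ ($a = \left(-2 + 6\right)^{2} = 4^{2} = 16$)
$\left(\left(a + t{\left(2,-10 \right)}\right) - 75\right)^{2} = \left(\left(16 - \frac{3}{-10}\right) - 75\right)^{2} = \left(\left(16 - - \frac{3}{10}\right) - 75\right)^{2} = \left(\left(16 + \frac{3}{10}\right) - 75\right)^{2} = \left(\frac{163}{10} - 75\right)^{2} = \left(- \frac{587}{10}\right)^{2} = \frac{344569}{100}$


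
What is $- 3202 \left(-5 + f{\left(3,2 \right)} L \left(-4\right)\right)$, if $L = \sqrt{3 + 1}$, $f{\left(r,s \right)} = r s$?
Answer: $169706$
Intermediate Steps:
$L = 2$ ($L = \sqrt{4} = 2$)
$- 3202 \left(-5 + f{\left(3,2 \right)} L \left(-4\right)\right) = - 3202 \left(-5 + 3 \cdot 2 \cdot 2 \left(-4\right)\right) = - 3202 \left(-5 + 6 \left(-8\right)\right) = - 3202 \left(-5 - 48\right) = \left(-3202\right) \left(-53\right) = 169706$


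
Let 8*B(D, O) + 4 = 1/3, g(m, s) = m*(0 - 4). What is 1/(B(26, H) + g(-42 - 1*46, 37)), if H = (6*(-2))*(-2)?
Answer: 24/8437 ≈ 0.0028446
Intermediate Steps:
g(m, s) = -4*m (g(m, s) = m*(-4) = -4*m)
H = 24 (H = -12*(-2) = 24)
B(D, O) = -11/24 (B(D, O) = -½ + (⅛)/3 = -½ + (⅛)*(⅓) = -½ + 1/24 = -11/24)
1/(B(26, H) + g(-42 - 1*46, 37)) = 1/(-11/24 - 4*(-42 - 1*46)) = 1/(-11/24 - 4*(-42 - 46)) = 1/(-11/24 - 4*(-88)) = 1/(-11/24 + 352) = 1/(8437/24) = 24/8437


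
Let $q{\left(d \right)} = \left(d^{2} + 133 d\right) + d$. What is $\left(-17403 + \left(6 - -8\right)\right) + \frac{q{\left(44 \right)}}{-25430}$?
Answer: $- \frac{221105051}{12715} \approx -17389.0$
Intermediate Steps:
$q{\left(d \right)} = d^{2} + 134 d$
$\left(-17403 + \left(6 - -8\right)\right) + \frac{q{\left(44 \right)}}{-25430} = \left(-17403 + \left(6 - -8\right)\right) + \frac{44 \left(134 + 44\right)}{-25430} = \left(-17403 + \left(6 + 8\right)\right) + 44 \cdot 178 \left(- \frac{1}{25430}\right) = \left(-17403 + 14\right) + 7832 \left(- \frac{1}{25430}\right) = -17389 - \frac{3916}{12715} = - \frac{221105051}{12715}$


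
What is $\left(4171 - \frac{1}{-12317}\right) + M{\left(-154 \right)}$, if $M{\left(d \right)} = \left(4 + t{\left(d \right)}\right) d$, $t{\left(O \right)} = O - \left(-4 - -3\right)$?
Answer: $\frac{334000090}{12317} \approx 27117.0$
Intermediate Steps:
$t{\left(O \right)} = 1 + O$ ($t{\left(O \right)} = O - \left(-4 + 3\right) = O - -1 = O + 1 = 1 + O$)
$M{\left(d \right)} = d \left(5 + d\right)$ ($M{\left(d \right)} = \left(4 + \left(1 + d\right)\right) d = \left(5 + d\right) d = d \left(5 + d\right)$)
$\left(4171 - \frac{1}{-12317}\right) + M{\left(-154 \right)} = \left(4171 - \frac{1}{-12317}\right) - 154 \left(5 - 154\right) = \left(4171 - - \frac{1}{12317}\right) - -22946 = \left(4171 + \frac{1}{12317}\right) + 22946 = \frac{51374208}{12317} + 22946 = \frac{334000090}{12317}$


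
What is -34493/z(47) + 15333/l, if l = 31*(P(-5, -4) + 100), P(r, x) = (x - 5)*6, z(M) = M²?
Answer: -15316421/3150034 ≈ -4.8623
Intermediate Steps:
P(r, x) = -30 + 6*x (P(r, x) = (-5 + x)*6 = -30 + 6*x)
l = 1426 (l = 31*((-30 + 6*(-4)) + 100) = 31*((-30 - 24) + 100) = 31*(-54 + 100) = 31*46 = 1426)
-34493/z(47) + 15333/l = -34493/(47²) + 15333/1426 = -34493/2209 + 15333*(1/1426) = -34493*1/2209 + 15333/1426 = -34493/2209 + 15333/1426 = -15316421/3150034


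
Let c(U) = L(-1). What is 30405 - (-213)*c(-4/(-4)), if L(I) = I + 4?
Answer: 31044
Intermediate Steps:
L(I) = 4 + I
c(U) = 3 (c(U) = 4 - 1 = 3)
30405 - (-213)*c(-4/(-4)) = 30405 - (-213)*3 = 30405 - 1*(-639) = 30405 + 639 = 31044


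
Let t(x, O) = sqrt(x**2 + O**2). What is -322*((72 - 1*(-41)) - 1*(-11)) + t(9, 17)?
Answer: -39928 + sqrt(370) ≈ -39909.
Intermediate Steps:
t(x, O) = sqrt(O**2 + x**2)
-322*((72 - 1*(-41)) - 1*(-11)) + t(9, 17) = -322*((72 - 1*(-41)) - 1*(-11)) + sqrt(17**2 + 9**2) = -322*((72 + 41) + 11) + sqrt(289 + 81) = -322*(113 + 11) + sqrt(370) = -322*124 + sqrt(370) = -39928 + sqrt(370)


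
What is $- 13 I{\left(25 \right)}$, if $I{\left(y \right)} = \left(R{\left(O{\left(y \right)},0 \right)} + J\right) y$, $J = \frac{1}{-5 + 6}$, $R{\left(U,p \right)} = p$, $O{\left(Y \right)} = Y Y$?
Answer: $-325$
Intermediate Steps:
$O{\left(Y \right)} = Y^{2}$
$J = 1$ ($J = 1^{-1} = 1$)
$I{\left(y \right)} = y$ ($I{\left(y \right)} = \left(0 + 1\right) y = 1 y = y$)
$- 13 I{\left(25 \right)} = \left(-13\right) 25 = -325$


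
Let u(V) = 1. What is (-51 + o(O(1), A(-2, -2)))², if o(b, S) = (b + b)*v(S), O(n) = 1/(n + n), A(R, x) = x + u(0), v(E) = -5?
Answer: 3136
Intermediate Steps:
A(R, x) = 1 + x (A(R, x) = x + 1 = 1 + x)
O(n) = 1/(2*n)
o(b, S) = -10*b (o(b, S) = (b + b)*(-5) = (2*b)*(-5) = -10*b)
(-51 + o(O(1), A(-2, -2)))² = (-51 - 5/1)² = (-51 - 5)² = (-56)² = 3136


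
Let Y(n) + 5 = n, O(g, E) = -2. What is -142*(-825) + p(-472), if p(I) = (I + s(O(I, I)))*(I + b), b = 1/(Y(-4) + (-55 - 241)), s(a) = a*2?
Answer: 104256186/305 ≈ 3.4182e+5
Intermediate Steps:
s(a) = 2*a
Y(n) = -5 + n
b = -1/305 (b = 1/((-5 - 4) + (-55 - 241)) = 1/(-9 - 296) = 1/(-305) = -1/305 ≈ -0.0032787)
p(I) = (-4 + I)*(-1/305 + I) (p(I) = (I + 2*(-2))*(I - 1/305) = (I - 4)*(-1/305 + I) = (-4 + I)*(-1/305 + I))
-142*(-825) + p(-472) = -142*(-825) + (4/305 + (-472)**2 - 1221/305*(-472)) = 117150 + (4/305 + 222784 + 576312/305) = 117150 + 68525436/305 = 104256186/305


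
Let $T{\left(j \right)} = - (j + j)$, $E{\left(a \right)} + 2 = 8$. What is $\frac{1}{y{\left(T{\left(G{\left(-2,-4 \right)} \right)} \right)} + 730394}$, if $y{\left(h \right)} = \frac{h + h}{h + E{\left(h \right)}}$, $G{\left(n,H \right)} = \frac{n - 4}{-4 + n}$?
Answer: $\frac{1}{730393} \approx 1.3691 \cdot 10^{-6}$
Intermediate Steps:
$G{\left(n,H \right)} = 1$ ($G{\left(n,H \right)} = \frac{-4 + n}{-4 + n} = 1$)
$E{\left(a \right)} = 6$ ($E{\left(a \right)} = -2 + 8 = 6$)
$T{\left(j \right)} = - 2 j$
$y{\left(h \right)} = \frac{2 h}{6 + h}$ ($y{\left(h \right)} = \frac{h + h}{h + 6} = \frac{2 h}{6 + h}$)
$\frac{1}{y{\left(T{\left(G{\left(-2,-4 \right)} \right)} \right)} + 730394} = \frac{1}{\frac{2 \left(\left(-2\right) 1\right)}{6 - 2} + 730394} = \frac{1}{2 \left(-2\right) \frac{1}{6 - 2} + 730394} = \frac{1}{2 \left(-2\right) \frac{1}{4} + 730394} = \frac{1}{-1 + 730394} = \frac{1}{730393}$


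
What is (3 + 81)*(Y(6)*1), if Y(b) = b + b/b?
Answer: 588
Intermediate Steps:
Y(b) = 1 + b (Y(b) = b + 1 = 1 + b)
(3 + 81)*(Y(6)*1) = (3 + 81)*((1 + 6)*1) = 84*(7*1) = 84*7 = 588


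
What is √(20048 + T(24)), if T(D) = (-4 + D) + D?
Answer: 2*√5023 ≈ 141.75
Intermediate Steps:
T(D) = -4 + 2*D
√(20048 + T(24)) = √(20048 + (-4 + 2*24)) = √(20048 + (-4 + 48)) = √(20048 + 44) = √20092 = 2*√5023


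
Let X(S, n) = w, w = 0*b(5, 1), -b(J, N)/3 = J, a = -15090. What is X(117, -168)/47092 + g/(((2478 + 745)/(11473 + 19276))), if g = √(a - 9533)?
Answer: 30749*I*√24623/3223 ≈ 1497.1*I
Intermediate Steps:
b(J, N) = -3*J
w = 0 (w = 0*(-3*5) = 0*(-15) = 0)
X(S, n) = 0
g = I*√24623 (g = √(-15090 - 9533) = √(-24623) = I*√24623 ≈ 156.92*I)
X(117, -168)/47092 + g/(((2478 + 745)/(11473 + 19276))) = 0/47092 + (I*√24623)/(((2478 + 745)/(11473 + 19276))) = 0*(1/47092) + (I*√24623)/((3223/30749)) = 0 + (I*√24623)/((3223*(1/30749))) = 0 + (I*√24623)/(3223/30749) = 0 + (I*√24623)*(30749/3223) = 0 + 30749*I*√24623/3223 = 30749*I*√24623/3223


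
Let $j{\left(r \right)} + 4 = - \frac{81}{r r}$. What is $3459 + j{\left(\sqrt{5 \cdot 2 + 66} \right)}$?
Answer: $\frac{262499}{76} \approx 3453.9$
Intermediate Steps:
$j{\left(r \right)} = -4 - \frac{81}{r^{2}}$ ($j{\left(r \right)} = -4 - \frac{81}{r r} = -4 - \frac{81}{r^{2}}$)
$3459 + j{\left(\sqrt{5 \cdot 2 + 66} \right)} = 3459 - \left(4 + \frac{81}{5 \cdot 2 + 66}\right) = 3459 - \left(4 + \frac{81}{10 + 66}\right) = 3459 - \left(4 + \frac{81}{76}\right) = 3459 - \frac{385}{76} = \frac{262499}{76}$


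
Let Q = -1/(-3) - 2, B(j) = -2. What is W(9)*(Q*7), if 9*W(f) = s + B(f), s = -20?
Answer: 770/27 ≈ 28.519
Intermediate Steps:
Q = -5/3 (Q = -1*(-1/3) - 2 = 1/3 - 2 = -5/3 ≈ -1.6667)
W(f) = -22/9 (W(f) = (-20 - 2)/9 = (1/9)*(-22) = -22/9)
W(9)*(Q*7) = -(-110)*7/27 = -22/9*(-35/3) = 770/27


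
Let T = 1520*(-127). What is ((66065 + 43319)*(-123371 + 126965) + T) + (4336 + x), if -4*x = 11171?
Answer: 1571738397/4 ≈ 3.9293e+8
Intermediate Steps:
x = -11171/4 (x = -1/4*11171 = -11171/4 ≈ -2792.8)
T = -193040
((66065 + 43319)*(-123371 + 126965) + T) + (4336 + x) = ((66065 + 43319)*(-123371 + 126965) - 193040) + (4336 - 11171/4) = (109384*3594 - 193040) + 6173/4 = (393126096 - 193040) + 6173/4 = 392933056 + 6173/4 = 1571738397/4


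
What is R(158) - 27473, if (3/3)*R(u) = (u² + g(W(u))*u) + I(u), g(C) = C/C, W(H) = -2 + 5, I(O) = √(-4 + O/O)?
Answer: -2351 + I*√3 ≈ -2351.0 + 1.732*I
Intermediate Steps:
I(O) = I*√3 (I(O) = √(-4 + 1) = √(-3) = I*√3)
W(H) = 3
g(C) = 1
R(u) = u + u² + I*√3 (R(u) = (u² + 1*u) + I*√3 = (u² + u) + I*√3 = (u + u²) + I*√3 = u + u² + I*√3)
R(158) - 27473 = (158 + 158² + I*√3) - 27473 = (158 + 24964 + I*√3) - 27473 = (25122 + I*√3) - 27473 = -2351 + I*√3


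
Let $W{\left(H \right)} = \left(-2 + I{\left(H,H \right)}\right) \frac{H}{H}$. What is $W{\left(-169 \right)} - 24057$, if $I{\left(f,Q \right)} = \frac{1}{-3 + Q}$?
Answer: $- \frac{4138149}{172} \approx -24059.0$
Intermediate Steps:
$W{\left(H \right)} = -2 + \frac{1}{-3 + H}$ ($W{\left(H \right)} = \left(-2 + \frac{1}{-3 + H}\right) \frac{H}{H} = \left(-2 + \frac{1}{-3 + H}\right) 1 = -2 + \frac{1}{-3 + H}$)
$W{\left(-169 \right)} - 24057 = \frac{7 - -338}{-3 - 169} - 24057 = \frac{7 + 338}{-172} - 24057 = \left(- \frac{1}{172}\right) 345 - 24057 = - \frac{345}{172} - 24057 = - \frac{4138149}{172}$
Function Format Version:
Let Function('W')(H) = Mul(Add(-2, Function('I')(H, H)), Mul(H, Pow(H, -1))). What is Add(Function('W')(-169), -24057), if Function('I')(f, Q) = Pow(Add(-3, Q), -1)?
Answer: Rational(-4138149, 172) ≈ -24059.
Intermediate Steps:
Function('W')(H) = Add(-2, Pow(Add(-3, H), -1)) (Function('W')(H) = Mul(Add(-2, Pow(Add(-3, H), -1)), Mul(H, Pow(H, -1))) = Mul(Add(-2, Pow(Add(-3, H), -1)), 1) = Add(-2, Pow(Add(-3, H), -1)))
Add(Function('W')(-169), -24057) = Add(Mul(Pow(Add(-3, -169), -1), Add(7, Mul(-2, -169))), -24057) = Add(Mul(Pow(-172, -1), Add(7, 338)), -24057) = Add(Mul(Rational(-1, 172), 345), -24057) = Add(Rational(-345, 172), -24057) = Rational(-4138149, 172)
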